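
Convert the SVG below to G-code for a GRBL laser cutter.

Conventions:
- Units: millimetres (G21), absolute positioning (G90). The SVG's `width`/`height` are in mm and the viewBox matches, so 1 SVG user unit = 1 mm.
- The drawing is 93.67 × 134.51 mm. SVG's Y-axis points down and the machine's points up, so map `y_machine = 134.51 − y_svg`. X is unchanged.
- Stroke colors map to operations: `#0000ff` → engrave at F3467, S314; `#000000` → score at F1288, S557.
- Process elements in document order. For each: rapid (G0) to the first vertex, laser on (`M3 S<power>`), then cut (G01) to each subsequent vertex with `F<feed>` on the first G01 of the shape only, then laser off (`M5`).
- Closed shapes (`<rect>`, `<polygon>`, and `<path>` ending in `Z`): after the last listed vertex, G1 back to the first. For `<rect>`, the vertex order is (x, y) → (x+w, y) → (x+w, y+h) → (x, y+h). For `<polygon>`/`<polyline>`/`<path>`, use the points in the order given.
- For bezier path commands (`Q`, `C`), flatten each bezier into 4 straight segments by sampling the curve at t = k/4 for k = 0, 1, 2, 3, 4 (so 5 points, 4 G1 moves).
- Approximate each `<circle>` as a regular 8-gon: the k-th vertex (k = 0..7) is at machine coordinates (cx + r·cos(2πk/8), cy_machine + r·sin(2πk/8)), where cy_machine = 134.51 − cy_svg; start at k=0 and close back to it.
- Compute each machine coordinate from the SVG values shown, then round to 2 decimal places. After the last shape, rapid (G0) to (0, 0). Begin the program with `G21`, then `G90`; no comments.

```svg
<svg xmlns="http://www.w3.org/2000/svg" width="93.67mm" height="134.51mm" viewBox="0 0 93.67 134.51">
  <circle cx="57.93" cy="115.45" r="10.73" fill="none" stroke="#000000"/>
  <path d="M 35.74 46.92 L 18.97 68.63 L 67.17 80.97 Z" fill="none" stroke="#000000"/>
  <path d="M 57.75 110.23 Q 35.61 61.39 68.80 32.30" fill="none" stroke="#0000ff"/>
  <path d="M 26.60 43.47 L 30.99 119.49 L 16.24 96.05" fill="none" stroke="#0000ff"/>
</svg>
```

Since the viewBox matches the mm dimensions, user units are millimetres directly. The only transform is the Y-flip y_m = 134.51 − y_svg.

Shape 1 is a circle drawn with `<circle>`. Its stroke #000000 means score at S557, F1288. After flipping Y the toolpath is (68.66,19.06) → (65.52,26.65) → (57.93,29.79) → (50.34,26.65) → (47.20,19.06) → (50.34,11.47) → (57.93,8.33) → (65.52,11.47) → (68.66,19.06), returning to the start.

Shape 2 is a closed polygon drawn with `<path>`. Its stroke #000000 means score at S557, F1288. After flipping Y the toolpath is (35.74,87.59) → (18.97,65.88) → (67.17,53.54) → (35.74,87.59), returning to the start.

Shape 3 is a quadratic bezier drawn with `<path>`. Its stroke #0000ff means engrave at S314, F3467. After flipping Y the toolpath is (57.75,24.28) → (50.14,47.47) → (49.44,68.18) → (55.66,86.43) → (68.80,102.21).

Shape 4 is a open polyline drawn with `<path>`. Its stroke #0000ff means engrave at S314, F3467. After flipping Y the toolpath is (26.60,91.04) → (30.99,15.02) → (16.24,38.46).

G21
G90
G0 X68.66 Y19.06
M3 S557
G01 X65.52 Y26.65 F1288
G01 X57.93 Y29.79
G01 X50.34 Y26.65
G01 X47.20 Y19.06
G01 X50.34 Y11.47
G01 X57.93 Y8.33
G01 X65.52 Y11.47
G01 X68.66 Y19.06
M5
G0 X35.74 Y87.59
M3 S557
G01 X18.97 Y65.88 F1288
G01 X67.17 Y53.54
G01 X35.74 Y87.59
M5
G0 X57.75 Y24.28
M3 S314
G01 X50.14 Y47.47 F3467
G01 X49.44 Y68.18
G01 X55.66 Y86.43
G01 X68.80 Y102.21
M5
G0 X26.60 Y91.04
M3 S314
G01 X30.99 Y15.02 F3467
G01 X16.24 Y38.46
M5
G0 X0.00 Y0.00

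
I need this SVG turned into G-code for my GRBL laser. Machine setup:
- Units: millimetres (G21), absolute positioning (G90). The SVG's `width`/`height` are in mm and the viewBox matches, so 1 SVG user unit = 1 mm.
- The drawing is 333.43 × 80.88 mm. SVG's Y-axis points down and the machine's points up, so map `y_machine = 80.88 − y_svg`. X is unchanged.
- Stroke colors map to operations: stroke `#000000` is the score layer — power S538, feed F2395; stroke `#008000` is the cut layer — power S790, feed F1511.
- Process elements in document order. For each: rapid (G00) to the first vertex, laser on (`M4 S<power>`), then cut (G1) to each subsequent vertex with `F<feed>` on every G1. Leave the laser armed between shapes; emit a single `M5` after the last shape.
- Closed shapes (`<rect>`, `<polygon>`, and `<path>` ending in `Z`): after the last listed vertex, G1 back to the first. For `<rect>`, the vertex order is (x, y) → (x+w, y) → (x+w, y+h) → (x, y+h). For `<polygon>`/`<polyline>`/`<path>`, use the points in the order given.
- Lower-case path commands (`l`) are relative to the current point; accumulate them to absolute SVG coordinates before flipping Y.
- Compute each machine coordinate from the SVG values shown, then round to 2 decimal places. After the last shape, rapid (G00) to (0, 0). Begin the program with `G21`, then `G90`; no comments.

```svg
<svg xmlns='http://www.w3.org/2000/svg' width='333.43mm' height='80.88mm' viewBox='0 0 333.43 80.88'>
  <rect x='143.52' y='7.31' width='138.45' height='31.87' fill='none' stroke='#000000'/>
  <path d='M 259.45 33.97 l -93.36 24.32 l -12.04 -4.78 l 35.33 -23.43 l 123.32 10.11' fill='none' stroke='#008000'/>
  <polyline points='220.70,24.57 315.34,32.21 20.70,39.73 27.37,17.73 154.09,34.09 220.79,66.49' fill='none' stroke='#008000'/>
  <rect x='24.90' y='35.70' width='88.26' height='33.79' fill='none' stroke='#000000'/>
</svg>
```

G21
G90
G00 X143.52 Y73.57
M4 S538
G1 X281.97 Y73.57 F2395
G1 X281.97 Y41.70 F2395
G1 X143.52 Y41.70 F2395
G1 X143.52 Y73.57 F2395
G00 X259.45 Y46.91
M4 S790
G1 X166.09 Y22.59 F1511
G1 X154.05 Y27.37 F1511
G1 X189.38 Y50.80 F1511
G1 X312.70 Y40.69 F1511
G00 X220.70 Y56.31
M4 S790
G1 X315.34 Y48.67 F1511
G1 X20.70 Y41.15 F1511
G1 X27.37 Y63.15 F1511
G1 X154.09 Y46.79 F1511
G1 X220.79 Y14.39 F1511
G00 X24.90 Y45.18
M4 S538
G1 X113.16 Y45.18 F2395
G1 X113.16 Y11.39 F2395
G1 X24.90 Y11.39 F2395
G1 X24.90 Y45.18 F2395
M5
G00 X0.00 Y0.00

Since the viewBox matches the mm dimensions, user units are millimetres directly. The only transform is the Y-flip y_m = 80.88 − y_svg.

Shape 1 is a rectangle drawn with `<rect>`. Its stroke #000000 means score at S538, F2395. After flipping Y the toolpath is (143.52,73.57) → (281.97,73.57) → (281.97,41.70) → (143.52,41.70) → (143.52,73.57), returning to the start.

Shape 2 is a open polyline drawn with `<path>`. Its stroke #008000 means cut at S790, F1511. After flipping Y the toolpath is (259.45,46.91) → (166.09,22.59) → (154.05,27.37) → (189.38,50.80) → (312.70,40.69).

Shape 3 is a open polyline drawn with `<polyline>`. Its stroke #008000 means cut at S790, F1511. After flipping Y the toolpath is (220.70,56.31) → (315.34,48.67) → (20.70,41.15) → (27.37,63.15) → (154.09,46.79) → (220.79,14.39).

Shape 4 is a rectangle drawn with `<rect>`. Its stroke #000000 means score at S538, F2395. After flipping Y the toolpath is (24.90,45.18) → (113.16,45.18) → (113.16,11.39) → (24.90,11.39) → (24.90,45.18), returning to the start.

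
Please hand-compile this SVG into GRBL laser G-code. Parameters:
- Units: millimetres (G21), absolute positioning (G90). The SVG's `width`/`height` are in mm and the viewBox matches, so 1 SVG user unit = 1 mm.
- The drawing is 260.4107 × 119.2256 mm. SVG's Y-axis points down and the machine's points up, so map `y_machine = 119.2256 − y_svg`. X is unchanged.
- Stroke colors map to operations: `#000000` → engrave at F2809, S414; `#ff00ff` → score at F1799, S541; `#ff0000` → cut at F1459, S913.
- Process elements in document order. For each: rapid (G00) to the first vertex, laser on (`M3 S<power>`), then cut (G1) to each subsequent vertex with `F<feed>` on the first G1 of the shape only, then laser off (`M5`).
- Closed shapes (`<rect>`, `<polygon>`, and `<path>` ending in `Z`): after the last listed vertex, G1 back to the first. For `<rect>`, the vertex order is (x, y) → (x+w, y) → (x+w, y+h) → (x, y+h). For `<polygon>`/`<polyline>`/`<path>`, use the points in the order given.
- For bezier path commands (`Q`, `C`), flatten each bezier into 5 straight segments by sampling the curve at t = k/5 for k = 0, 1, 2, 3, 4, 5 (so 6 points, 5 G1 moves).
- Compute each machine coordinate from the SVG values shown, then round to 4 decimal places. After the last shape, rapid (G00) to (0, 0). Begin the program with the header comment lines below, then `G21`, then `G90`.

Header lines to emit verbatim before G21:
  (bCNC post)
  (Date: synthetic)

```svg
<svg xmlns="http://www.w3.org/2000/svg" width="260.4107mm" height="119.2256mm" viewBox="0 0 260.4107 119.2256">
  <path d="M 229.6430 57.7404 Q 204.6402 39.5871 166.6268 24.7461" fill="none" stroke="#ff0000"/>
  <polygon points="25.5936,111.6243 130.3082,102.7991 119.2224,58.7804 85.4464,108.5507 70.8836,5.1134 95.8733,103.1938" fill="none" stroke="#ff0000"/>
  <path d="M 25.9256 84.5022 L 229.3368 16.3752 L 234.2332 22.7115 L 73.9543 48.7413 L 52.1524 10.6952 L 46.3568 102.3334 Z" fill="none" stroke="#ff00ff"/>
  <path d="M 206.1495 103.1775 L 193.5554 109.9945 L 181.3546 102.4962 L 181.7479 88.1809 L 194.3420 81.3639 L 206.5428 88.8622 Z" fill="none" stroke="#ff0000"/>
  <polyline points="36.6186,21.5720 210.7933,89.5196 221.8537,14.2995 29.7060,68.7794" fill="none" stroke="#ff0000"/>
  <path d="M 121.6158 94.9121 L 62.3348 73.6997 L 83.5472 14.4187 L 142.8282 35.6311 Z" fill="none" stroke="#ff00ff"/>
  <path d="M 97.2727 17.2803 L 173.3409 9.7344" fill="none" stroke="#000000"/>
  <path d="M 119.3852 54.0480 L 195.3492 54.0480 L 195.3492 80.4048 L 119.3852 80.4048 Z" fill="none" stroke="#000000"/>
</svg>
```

(bCNC post)
(Date: synthetic)
G21
G90
G00 X229.6430 Y61.4852
M3 S913
G1 X219.1215 Y68.6140 F1459
G1 X207.5591 Y75.4779
G1 X194.9558 Y82.0767
G1 X181.3117 Y88.4106
G1 X166.6268 Y94.4795
M5
G00 X25.5936 Y7.6013
M3 S913
G1 X130.3082 Y16.4265 F1459
G1 X119.2224 Y60.4452
G1 X85.4464 Y10.6749
G1 X70.8836 Y114.1122
G1 X95.8733 Y16.0318
G1 X25.5936 Y7.6013
M5
G00 X25.9256 Y34.7234
M3 S541
G1 X229.3368 Y102.8504 F1799
G1 X234.2332 Y96.5141
G1 X73.9543 Y70.4843
G1 X52.1524 Y108.5304
G1 X46.3568 Y16.8922
G1 X25.9256 Y34.7234
M5
G00 X206.1495 Y16.0481
M3 S913
G1 X193.5554 Y9.2311 F1459
G1 X181.3546 Y16.7294
G1 X181.7479 Y31.0447
G1 X194.3420 Y37.8617
G1 X206.5428 Y30.3634
G1 X206.1495 Y16.0481
M5
G00 X36.6186 Y97.6536
M3 S913
G1 X210.7933 Y29.7060 F1459
G1 X221.8537 Y104.9261
G1 X29.7060 Y50.4462
M5
G00 X121.6158 Y24.3135
M3 S541
G1 X62.3348 Y45.5259 F1799
G1 X83.5472 Y104.8069
G1 X142.8282 Y83.5945
G1 X121.6158 Y24.3135
M5
G00 X97.2727 Y101.9453
M3 S414
G1 X173.3409 Y109.4912 F2809
M5
G00 X119.3852 Y65.1776
M3 S414
G1 X195.3492 Y65.1776 F2809
G1 X195.3492 Y38.8208
G1 X119.3852 Y38.8208
G1 X119.3852 Y65.1776
M5
G00 X0.0000 Y0.0000

Since the viewBox matches the mm dimensions, user units are millimetres directly. The only transform is the Y-flip y_m = 119.2256 − y_svg.

Shape 1 is a quadratic bezier drawn with `<path>`. Its stroke #ff0000 means cut at S913, F1459. After flipping Y the toolpath is (229.6430,61.4852) → (219.1215,68.6140) → (207.5591,75.4779) → (194.9558,82.0767) → (181.3117,88.4106) → (166.6268,94.4795).

Shape 2 is a closed polygon drawn with `<polygon>`. Its stroke #ff0000 means cut at S913, F1459. After flipping Y the toolpath is (25.5936,7.6013) → (130.3082,16.4265) → (119.2224,60.4452) → (85.4464,10.6749) → (70.8836,114.1122) → (95.8733,16.0318) → (25.5936,7.6013), returning to the start.

Shape 3 is a closed polygon drawn with `<path>`. Its stroke #ff00ff means score at S541, F1799. After flipping Y the toolpath is (25.9256,34.7234) → (229.3368,102.8504) → (234.2332,96.5141) → (73.9543,70.4843) → (52.1524,108.5304) → (46.3568,16.8922) → (25.9256,34.7234), returning to the start.

Shape 4 is a regular polygon drawn with `<path>`. Its stroke #ff0000 means cut at S913, F1459. After flipping Y the toolpath is (206.1495,16.0481) → (193.5554,9.2311) → (181.3546,16.7294) → (181.7479,31.0447) → (194.3420,37.8617) → (206.5428,30.3634) → (206.1495,16.0481), returning to the start.

Shape 5 is a open polyline drawn with `<polyline>`. Its stroke #ff0000 means cut at S913, F1459. After flipping Y the toolpath is (36.6186,97.6536) → (210.7933,29.7060) → (221.8537,104.9261) → (29.7060,50.4462).

Shape 6 is a regular polygon drawn with `<path>`. Its stroke #ff00ff means score at S541, F1799. After flipping Y the toolpath is (121.6158,24.3135) → (62.3348,45.5259) → (83.5472,104.8069) → (142.8282,83.5945) → (121.6158,24.3135), returning to the start.

Shape 7 is a line segment drawn with `<path>`. Its stroke #000000 means engrave at S414, F2809. After flipping Y the toolpath is (97.2727,101.9453) → (173.3409,109.4912).

Shape 8 is a rectangle drawn with `<path>`. Its stroke #000000 means engrave at S414, F2809. After flipping Y the toolpath is (119.3852,65.1776) → (195.3492,65.1776) → (195.3492,38.8208) → (119.3852,38.8208) → (119.3852,65.1776), returning to the start.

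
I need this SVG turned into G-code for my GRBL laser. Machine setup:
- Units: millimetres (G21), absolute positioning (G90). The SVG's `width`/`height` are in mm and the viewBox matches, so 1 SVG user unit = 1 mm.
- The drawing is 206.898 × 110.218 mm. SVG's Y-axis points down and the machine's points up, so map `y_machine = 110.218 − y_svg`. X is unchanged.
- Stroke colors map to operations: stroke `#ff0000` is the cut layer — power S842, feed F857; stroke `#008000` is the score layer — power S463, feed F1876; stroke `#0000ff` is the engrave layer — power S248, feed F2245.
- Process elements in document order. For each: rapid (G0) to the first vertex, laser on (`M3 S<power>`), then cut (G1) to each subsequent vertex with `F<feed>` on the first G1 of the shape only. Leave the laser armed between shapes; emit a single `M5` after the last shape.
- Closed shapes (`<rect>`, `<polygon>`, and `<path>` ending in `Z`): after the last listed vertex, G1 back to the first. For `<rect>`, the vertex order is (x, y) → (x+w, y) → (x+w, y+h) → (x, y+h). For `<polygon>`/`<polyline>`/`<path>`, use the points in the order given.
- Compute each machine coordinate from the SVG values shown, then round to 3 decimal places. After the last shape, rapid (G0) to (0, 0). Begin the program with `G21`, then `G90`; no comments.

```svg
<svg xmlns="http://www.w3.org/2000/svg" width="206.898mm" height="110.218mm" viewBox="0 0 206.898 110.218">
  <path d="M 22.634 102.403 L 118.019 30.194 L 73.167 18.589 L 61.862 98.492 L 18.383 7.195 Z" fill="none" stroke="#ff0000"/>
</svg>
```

G21
G90
G0 X22.634 Y7.815
M3 S842
G1 X118.019 Y80.024 F857
G1 X73.167 Y91.629
G1 X61.862 Y11.726
G1 X18.383 Y103.023
G1 X22.634 Y7.815
M5
G0 X0.000 Y0.000

1 u = 1 mm; y_m = 110.218 − y.

[1] `<path>` closed polygon, #ff0000→cut S842 F857: (22.634,7.815) → (118.019,80.024) → (73.167,91.629) → (61.862,11.726) → (18.383,103.023) → (22.634,7.815) (closed)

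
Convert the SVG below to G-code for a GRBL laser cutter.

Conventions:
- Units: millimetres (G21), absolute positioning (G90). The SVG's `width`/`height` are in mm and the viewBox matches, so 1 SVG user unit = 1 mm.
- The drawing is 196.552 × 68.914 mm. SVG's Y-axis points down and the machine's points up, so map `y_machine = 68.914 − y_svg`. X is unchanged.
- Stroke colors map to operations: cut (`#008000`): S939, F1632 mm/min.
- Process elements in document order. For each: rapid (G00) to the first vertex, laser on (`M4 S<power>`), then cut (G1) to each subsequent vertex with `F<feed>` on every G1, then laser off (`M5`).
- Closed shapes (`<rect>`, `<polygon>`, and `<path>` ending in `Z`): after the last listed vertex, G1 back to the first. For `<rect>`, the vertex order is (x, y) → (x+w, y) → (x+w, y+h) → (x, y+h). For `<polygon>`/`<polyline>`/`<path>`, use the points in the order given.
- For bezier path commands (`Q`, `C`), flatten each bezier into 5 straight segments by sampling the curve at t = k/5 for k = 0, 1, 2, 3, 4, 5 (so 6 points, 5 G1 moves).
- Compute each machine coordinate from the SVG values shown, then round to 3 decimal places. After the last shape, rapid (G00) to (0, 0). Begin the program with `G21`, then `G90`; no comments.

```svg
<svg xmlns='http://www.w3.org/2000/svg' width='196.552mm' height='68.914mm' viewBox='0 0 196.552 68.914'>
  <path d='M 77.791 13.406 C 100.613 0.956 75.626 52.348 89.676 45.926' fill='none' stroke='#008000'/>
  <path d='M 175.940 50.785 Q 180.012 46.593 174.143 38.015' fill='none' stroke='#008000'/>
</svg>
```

Since the viewBox matches the mm dimensions, user units are millimetres directly. The only transform is the Y-flip y_m = 68.914 − y_svg.

Shape 1 is a cubic bezier drawn with `<path>`. Its stroke #008000 means cut at S939, F1632. After flipping Y the toolpath is (77.791,55.508) → (86.442,56.290) → (87.787,47.590) → (85.996,35.246) → (85.236,25.099) → (89.676,22.988).

Shape 2 is a quadratic bezier drawn with `<path>`. Its stroke #008000 means cut at S939, F1632. After flipping Y the toolpath is (175.940,18.129) → (177.171,19.981) → (177.607,22.184) → (177.248,24.738) → (176.093,27.643) → (174.143,30.899).

G21
G90
G00 X77.791 Y55.508
M4 S939
G1 X86.442 Y56.290 F1632
G1 X87.787 Y47.590 F1632
G1 X85.996 Y35.246 F1632
G1 X85.236 Y25.099 F1632
G1 X89.676 Y22.988 F1632
M5
G00 X175.940 Y18.129
M4 S939
G1 X177.171 Y19.981 F1632
G1 X177.607 Y22.184 F1632
G1 X177.248 Y24.738 F1632
G1 X176.093 Y27.643 F1632
G1 X174.143 Y30.899 F1632
M5
G00 X0.000 Y0.000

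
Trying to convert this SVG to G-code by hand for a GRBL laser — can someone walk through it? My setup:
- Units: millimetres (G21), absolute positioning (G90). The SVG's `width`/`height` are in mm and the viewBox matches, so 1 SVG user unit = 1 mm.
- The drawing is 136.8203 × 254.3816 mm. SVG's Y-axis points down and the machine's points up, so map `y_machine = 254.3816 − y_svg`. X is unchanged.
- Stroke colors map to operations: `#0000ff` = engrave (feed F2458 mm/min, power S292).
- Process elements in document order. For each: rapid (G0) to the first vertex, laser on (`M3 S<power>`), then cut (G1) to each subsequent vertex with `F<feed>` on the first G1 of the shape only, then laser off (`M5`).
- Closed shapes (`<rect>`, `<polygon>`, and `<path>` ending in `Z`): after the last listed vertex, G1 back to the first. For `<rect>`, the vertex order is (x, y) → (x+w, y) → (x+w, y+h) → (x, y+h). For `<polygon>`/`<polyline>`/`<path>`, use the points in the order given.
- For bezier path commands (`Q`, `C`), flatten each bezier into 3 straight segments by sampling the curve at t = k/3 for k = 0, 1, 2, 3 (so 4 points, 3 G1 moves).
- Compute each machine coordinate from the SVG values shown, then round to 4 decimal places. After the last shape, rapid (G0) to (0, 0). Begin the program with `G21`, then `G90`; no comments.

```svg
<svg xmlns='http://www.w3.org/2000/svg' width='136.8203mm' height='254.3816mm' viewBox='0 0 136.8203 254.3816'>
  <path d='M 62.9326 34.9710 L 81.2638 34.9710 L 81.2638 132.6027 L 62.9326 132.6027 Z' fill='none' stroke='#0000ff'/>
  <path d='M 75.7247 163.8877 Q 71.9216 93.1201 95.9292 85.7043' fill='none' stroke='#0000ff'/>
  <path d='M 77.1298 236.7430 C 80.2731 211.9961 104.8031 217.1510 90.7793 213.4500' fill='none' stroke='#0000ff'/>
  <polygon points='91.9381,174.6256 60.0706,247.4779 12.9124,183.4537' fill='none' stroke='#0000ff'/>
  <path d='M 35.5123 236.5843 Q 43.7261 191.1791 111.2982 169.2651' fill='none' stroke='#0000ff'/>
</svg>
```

1 u = 1 mm; y_m = 254.3816 − y.

[1] `<path>` rectangle, #0000ff→engrave S292 F2458: (62.9326,219.4106) → (81.2638,219.4106) → (81.2638,121.7789) → (62.9326,121.7789) → (62.9326,219.4106) (closed)

[2] `<path>` quadratic bezier, #0000ff→engrave S292 F2458: (75.7247,90.4939) → (76.2794,130.6332) → (83.0142,156.6943) → (95.9292,168.6773)

[3] `<path>` cubic bezier, #0000ff→engrave S292 F2458: (77.1298,17.6386) → (85.1820,33.8537) → (94.1719,38.7471) → (90.7793,40.9316)

[4] `<polygon>` regular polygon, #0000ff→engrave S292 F2458: (91.9381,79.7560) → (60.0706,6.9037) → (12.9124,70.9279) → (91.9381,79.7560) (closed)

[5] `<path>` quadratic bezier, #0000ff→engrave S292 F2458: (35.5123,17.7973) → (47.5835,45.4573) → (72.8455,67.8970) → (111.2982,85.1165)

G21
G90
G0 X62.9326 Y219.4106
M3 S292
G1 X81.2638 Y219.4106 F2458
G1 X81.2638 Y121.7789
G1 X62.9326 Y121.7789
G1 X62.9326 Y219.4106
M5
G0 X75.7247 Y90.4939
M3 S292
G1 X76.2794 Y130.6332 F2458
G1 X83.0142 Y156.6943
G1 X95.9292 Y168.6773
M5
G0 X77.1298 Y17.6386
M3 S292
G1 X85.1820 Y33.8537 F2458
G1 X94.1719 Y38.7471
G1 X90.7793 Y40.9316
M5
G0 X91.9381 Y79.7560
M3 S292
G1 X60.0706 Y6.9037 F2458
G1 X12.9124 Y70.9279
G1 X91.9381 Y79.7560
M5
G0 X35.5123 Y17.7973
M3 S292
G1 X47.5835 Y45.4573 F2458
G1 X72.8455 Y67.8970
G1 X111.2982 Y85.1165
M5
G0 X0.0000 Y0.0000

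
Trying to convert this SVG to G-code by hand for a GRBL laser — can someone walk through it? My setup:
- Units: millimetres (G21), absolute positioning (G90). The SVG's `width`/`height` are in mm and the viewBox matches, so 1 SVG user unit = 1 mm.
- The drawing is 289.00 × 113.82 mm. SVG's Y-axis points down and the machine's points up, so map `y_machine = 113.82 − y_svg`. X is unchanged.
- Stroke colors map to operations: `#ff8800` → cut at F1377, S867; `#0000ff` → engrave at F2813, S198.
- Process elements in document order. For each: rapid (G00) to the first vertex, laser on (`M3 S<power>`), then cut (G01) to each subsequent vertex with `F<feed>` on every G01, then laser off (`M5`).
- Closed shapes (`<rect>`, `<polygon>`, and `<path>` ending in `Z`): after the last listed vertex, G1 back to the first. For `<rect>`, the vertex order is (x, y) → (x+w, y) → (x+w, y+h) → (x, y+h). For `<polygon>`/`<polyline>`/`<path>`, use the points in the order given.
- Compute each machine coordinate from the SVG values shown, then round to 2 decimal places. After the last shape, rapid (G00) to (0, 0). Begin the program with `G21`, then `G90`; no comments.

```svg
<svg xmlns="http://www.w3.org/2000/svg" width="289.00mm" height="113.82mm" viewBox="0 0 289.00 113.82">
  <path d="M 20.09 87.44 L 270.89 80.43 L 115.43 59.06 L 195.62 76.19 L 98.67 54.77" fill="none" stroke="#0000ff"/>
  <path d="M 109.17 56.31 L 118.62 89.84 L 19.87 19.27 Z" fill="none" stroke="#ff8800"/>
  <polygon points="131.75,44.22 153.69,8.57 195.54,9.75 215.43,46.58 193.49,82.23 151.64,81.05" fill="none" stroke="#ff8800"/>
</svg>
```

viewBox `0 0 289.00 113.82` with mm width/height → 1 unit = 1 mm. Flip: y_m = 113.82 − y_svg.

**Shape 1** — `<path>` open polyline, stroke `#0000ff` → engrave (S198, F2813). Machine vertices: (20.09,26.38) → (270.89,33.39) → (115.43,54.76) → (195.62,37.63) → (98.67,59.05). Open path.

**Shape 2** — `<path>` closed polygon, stroke `#ff8800` → cut (S867, F1377). Machine vertices: (109.17,57.51) → (118.62,23.98) → (19.87,94.55) → (109.17,57.51). Closed: final G1 returns to the first vertex.

**Shape 3** — `<polygon>` regular polygon, stroke `#ff8800` → cut (S867, F1377). Machine vertices: (131.75,69.60) → (153.69,105.25) → (195.54,104.07) → (215.43,67.24) → (193.49,31.59) → (151.64,32.77) → (131.75,69.60). Closed: final G1 returns to the first vertex.

G21
G90
G00 X20.09 Y26.38
M3 S198
G01 X270.89 Y33.39 F2813
G01 X115.43 Y54.76 F2813
G01 X195.62 Y37.63 F2813
G01 X98.67 Y59.05 F2813
M5
G00 X109.17 Y57.51
M3 S867
G01 X118.62 Y23.98 F1377
G01 X19.87 Y94.55 F1377
G01 X109.17 Y57.51 F1377
M5
G00 X131.75 Y69.60
M3 S867
G01 X153.69 Y105.25 F1377
G01 X195.54 Y104.07 F1377
G01 X215.43 Y67.24 F1377
G01 X193.49 Y31.59 F1377
G01 X151.64 Y32.77 F1377
G01 X131.75 Y69.60 F1377
M5
G00 X0.00 Y0.00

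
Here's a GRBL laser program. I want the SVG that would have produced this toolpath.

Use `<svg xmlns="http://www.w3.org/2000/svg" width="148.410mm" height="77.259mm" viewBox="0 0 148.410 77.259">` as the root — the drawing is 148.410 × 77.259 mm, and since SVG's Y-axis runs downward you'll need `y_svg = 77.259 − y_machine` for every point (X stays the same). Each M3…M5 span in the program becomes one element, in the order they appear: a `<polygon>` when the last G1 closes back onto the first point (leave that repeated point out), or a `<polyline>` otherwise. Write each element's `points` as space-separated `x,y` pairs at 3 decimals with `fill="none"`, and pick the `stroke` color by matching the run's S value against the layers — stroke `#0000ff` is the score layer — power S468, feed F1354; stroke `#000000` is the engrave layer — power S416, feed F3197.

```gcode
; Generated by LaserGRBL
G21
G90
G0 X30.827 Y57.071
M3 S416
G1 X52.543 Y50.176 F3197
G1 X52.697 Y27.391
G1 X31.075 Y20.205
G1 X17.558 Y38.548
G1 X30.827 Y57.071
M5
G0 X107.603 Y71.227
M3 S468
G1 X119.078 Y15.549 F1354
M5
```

Machine Y-up, SVG Y-down with viewBox height 77.259, so y_svg = 77.259 − y_machine; X carries over.

Run 1: the run's S416 means `#000000` (engrave). The run returns to its start, so emit a `<polygon>` with points (Y-flipped): 30.827,20.188 52.543,27.083 52.697,49.868 31.075,57.054 17.558,38.711.

Run 2: S468 ⇒ score layer `#0000ff`. The run is open, so emit a `<polyline>` with points (Y-flipped): 107.603,6.032 119.078,61.710.

<svg xmlns="http://www.w3.org/2000/svg" width="148.410mm" height="77.259mm" viewBox="0 0 148.410 77.259">
  <polygon points="30.827,20.188 52.543,27.083 52.697,49.868 31.075,57.054 17.558,38.711" fill="none" stroke="#000000"/>
  <polyline points="107.603,6.032 119.078,61.710" fill="none" stroke="#0000ff"/>
</svg>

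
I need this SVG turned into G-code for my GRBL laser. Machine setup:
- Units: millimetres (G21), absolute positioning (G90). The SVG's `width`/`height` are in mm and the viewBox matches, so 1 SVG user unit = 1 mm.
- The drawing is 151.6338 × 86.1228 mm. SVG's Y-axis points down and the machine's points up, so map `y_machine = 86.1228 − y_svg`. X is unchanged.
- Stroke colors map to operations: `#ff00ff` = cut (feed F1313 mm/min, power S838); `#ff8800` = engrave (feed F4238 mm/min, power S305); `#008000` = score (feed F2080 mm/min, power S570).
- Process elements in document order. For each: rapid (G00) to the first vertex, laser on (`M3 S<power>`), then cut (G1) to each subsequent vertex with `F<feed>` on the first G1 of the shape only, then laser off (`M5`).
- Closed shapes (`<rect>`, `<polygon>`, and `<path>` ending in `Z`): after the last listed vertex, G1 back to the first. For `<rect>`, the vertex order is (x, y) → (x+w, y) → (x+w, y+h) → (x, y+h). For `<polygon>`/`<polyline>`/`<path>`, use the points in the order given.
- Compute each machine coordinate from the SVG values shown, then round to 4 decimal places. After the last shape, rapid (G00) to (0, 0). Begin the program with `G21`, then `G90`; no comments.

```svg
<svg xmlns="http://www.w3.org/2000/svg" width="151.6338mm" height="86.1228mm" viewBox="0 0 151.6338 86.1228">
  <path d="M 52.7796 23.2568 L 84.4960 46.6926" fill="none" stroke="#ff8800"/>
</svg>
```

1 u = 1 mm; y_m = 86.1228 − y.

[1] `<path>` line segment, #ff8800→engrave S305 F4238: (52.7796,62.8660) → (84.4960,39.4302)

G21
G90
G00 X52.7796 Y62.8660
M3 S305
G1 X84.4960 Y39.4302 F4238
M5
G00 X0.0000 Y0.0000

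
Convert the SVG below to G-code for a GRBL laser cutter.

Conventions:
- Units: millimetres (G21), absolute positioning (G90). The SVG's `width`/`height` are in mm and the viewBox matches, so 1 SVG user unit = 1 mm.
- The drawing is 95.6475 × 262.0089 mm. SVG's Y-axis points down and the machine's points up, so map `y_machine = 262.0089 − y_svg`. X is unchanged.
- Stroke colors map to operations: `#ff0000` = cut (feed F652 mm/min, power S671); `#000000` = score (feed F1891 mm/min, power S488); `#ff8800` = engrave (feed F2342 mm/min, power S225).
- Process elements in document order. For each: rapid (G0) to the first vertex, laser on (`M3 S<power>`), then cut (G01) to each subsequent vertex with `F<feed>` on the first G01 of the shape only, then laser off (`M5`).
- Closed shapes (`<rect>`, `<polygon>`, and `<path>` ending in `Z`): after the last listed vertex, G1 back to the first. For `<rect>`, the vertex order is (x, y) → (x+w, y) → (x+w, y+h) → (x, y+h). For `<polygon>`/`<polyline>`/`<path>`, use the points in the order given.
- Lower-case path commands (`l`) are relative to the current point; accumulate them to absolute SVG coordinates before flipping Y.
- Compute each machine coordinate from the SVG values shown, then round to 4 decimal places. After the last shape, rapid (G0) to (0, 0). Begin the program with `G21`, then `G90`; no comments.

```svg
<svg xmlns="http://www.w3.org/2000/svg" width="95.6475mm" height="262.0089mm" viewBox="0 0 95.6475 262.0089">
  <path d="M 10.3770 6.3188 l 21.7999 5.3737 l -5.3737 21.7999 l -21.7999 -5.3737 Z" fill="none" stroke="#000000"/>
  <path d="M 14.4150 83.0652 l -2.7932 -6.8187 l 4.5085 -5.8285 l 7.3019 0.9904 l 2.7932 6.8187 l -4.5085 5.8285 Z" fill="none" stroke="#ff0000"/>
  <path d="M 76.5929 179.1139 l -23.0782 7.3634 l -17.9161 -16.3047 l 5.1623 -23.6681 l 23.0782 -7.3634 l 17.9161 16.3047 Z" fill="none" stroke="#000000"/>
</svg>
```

G21
G90
G0 X10.3770 Y255.6901
M3 S488
G01 X32.1769 Y250.3164 F1891
G01 X26.8032 Y228.5165
G01 X5.0033 Y233.8902
G01 X10.3770 Y255.6901
M5
G0 X14.4150 Y178.9437
M3 S671
G01 X11.6218 Y185.7624 F652
G01 X16.1303 Y191.5909
G01 X23.4322 Y190.6005
G01 X26.2254 Y183.7818
G01 X21.7169 Y177.9533
G01 X14.4150 Y178.9437
M5
G0 X76.5929 Y82.8950
M3 S488
G01 X53.5147 Y75.5316 F1891
G01 X35.5986 Y91.8363
G01 X40.7609 Y115.5044
G01 X63.8391 Y122.8678
G01 X81.7552 Y106.5631
G01 X76.5929 Y82.8950
M5
G0 X0.0000 Y0.0000

Since the viewBox matches the mm dimensions, user units are millimetres directly. The only transform is the Y-flip y_m = 262.0089 − y_svg.

Shape 1 is a regular polygon drawn with `<path>`. Its stroke #000000 means score at S488, F1891. After flipping Y the toolpath is (10.3770,255.6901) → (32.1769,250.3164) → (26.8032,228.5165) → (5.0033,233.8902) → (10.3770,255.6901), returning to the start.

Shape 2 is a regular polygon drawn with `<path>`. Its stroke #ff0000 means cut at S671, F652. After flipping Y the toolpath is (14.4150,178.9437) → (11.6218,185.7624) → (16.1303,191.5909) → (23.4322,190.6005) → (26.2254,183.7818) → (21.7169,177.9533) → (14.4150,178.9437), returning to the start.

Shape 3 is a regular polygon drawn with `<path>`. Its stroke #000000 means score at S488, F1891. After flipping Y the toolpath is (76.5929,82.8950) → (53.5147,75.5316) → (35.5986,91.8363) → (40.7609,115.5044) → (63.8391,122.8678) → (81.7552,106.5631) → (76.5929,82.8950), returning to the start.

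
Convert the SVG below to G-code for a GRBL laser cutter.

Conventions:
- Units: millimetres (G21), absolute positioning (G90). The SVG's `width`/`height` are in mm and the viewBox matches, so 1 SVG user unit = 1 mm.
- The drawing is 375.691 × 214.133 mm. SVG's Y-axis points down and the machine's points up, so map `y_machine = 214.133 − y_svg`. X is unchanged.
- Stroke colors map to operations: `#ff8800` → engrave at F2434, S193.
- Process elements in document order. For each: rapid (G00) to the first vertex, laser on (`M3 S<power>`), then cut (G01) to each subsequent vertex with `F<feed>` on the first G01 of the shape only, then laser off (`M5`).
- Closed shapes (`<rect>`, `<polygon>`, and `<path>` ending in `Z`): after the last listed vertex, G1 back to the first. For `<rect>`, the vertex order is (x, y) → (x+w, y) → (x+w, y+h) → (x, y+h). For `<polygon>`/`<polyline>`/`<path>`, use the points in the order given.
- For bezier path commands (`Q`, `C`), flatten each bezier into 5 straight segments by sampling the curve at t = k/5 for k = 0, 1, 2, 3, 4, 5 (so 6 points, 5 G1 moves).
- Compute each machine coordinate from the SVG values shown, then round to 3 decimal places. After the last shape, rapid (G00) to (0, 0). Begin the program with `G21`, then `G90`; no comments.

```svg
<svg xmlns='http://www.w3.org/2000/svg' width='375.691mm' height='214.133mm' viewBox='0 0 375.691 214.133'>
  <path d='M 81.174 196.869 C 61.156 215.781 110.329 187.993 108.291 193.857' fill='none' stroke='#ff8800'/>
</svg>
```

G21
G90
G00 X81.174 Y17.264
M3 S193
G01 X76.503 Y10.878 F2434
G01 X82.658 Y11.843
G01 X93.861 Y16.302
G01 X104.332 Y20.399
G01 X108.291 Y20.276
M5
G00 X0.000 Y0.000

1 u = 1 mm; y_m = 214.133 − y.

[1] `<path>` cubic bezier, #ff8800→engrave S193 F2434: (81.174,17.264) → (76.503,10.878) → (82.658,11.843) → (93.861,16.302) → (104.332,20.399) → (108.291,20.276)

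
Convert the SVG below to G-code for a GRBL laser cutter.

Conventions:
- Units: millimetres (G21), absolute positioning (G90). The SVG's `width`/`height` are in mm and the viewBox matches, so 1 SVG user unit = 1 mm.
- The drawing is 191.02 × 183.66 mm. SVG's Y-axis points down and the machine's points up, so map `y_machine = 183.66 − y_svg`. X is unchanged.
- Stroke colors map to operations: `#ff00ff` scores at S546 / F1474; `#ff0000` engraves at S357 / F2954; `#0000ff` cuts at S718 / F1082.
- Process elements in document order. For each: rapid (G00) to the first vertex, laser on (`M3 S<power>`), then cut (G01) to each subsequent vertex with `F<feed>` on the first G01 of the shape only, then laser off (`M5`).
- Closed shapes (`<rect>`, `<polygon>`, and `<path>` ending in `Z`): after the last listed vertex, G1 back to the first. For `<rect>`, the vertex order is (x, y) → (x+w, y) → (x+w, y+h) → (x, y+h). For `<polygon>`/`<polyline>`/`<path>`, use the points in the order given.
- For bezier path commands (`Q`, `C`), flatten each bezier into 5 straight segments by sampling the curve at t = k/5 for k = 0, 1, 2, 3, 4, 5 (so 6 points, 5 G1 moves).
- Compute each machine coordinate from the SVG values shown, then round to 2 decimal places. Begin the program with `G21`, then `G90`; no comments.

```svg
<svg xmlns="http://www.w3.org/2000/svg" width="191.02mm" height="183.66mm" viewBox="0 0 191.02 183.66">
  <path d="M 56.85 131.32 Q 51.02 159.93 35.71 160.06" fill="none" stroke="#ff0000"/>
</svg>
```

G21
G90
G00 X56.85 Y52.34
M3 S357
G01 X54.14 Y42.04 F2954
G01 X50.67 Y34.01
G01 X46.44 Y28.26
G01 X41.45 Y24.79
G01 X35.71 Y23.60
M5

viewBox `0 0 191.02 183.66` with mm width/height → 1 unit = 1 mm. Flip: y_m = 183.66 − y_svg.

**Shape 1** — `<path>` quadratic bezier, stroke `#ff0000` → engrave (S357, F2954). Control points (SVG): P0=(56.85,131.32), P1=(51.02,159.93), P2=(35.71,160.06); sampled at t=k/5. Machine vertices: (56.85,52.34) → (54.14,42.04) → (50.67,34.01) → (46.44,28.26) → (41.45,24.79) → (35.71,23.60). Open path.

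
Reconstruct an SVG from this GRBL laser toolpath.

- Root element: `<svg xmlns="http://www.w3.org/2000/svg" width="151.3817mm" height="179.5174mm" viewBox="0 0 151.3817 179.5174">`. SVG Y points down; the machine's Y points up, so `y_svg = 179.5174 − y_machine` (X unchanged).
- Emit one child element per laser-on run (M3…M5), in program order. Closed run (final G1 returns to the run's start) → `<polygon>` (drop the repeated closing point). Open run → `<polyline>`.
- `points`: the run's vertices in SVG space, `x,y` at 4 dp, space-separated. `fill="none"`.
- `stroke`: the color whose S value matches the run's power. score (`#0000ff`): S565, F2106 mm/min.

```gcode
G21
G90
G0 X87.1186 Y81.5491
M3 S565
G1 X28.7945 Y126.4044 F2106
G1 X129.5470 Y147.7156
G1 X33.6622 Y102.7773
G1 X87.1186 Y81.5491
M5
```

<svg xmlns="http://www.w3.org/2000/svg" width="151.3817mm" height="179.5174mm" viewBox="0 0 151.3817 179.5174">
  <polygon points="87.1186,97.9683 28.7945,53.1130 129.5470,31.8018 33.6622,76.7401" fill="none" stroke="#0000ff"/>
</svg>

Each laser-on run becomes one SVG element. Flip Y back into SVG space with y_svg = 179.5174 − y_machine. Every run uses S565, so all elements get stroke `#0000ff` (score).

Run 1: The run returns to its start, so emit a `<polygon>` with points (Y-flipped): 87.1186,97.9683 28.7945,53.1130 129.5470,31.8018 33.6622,76.7401.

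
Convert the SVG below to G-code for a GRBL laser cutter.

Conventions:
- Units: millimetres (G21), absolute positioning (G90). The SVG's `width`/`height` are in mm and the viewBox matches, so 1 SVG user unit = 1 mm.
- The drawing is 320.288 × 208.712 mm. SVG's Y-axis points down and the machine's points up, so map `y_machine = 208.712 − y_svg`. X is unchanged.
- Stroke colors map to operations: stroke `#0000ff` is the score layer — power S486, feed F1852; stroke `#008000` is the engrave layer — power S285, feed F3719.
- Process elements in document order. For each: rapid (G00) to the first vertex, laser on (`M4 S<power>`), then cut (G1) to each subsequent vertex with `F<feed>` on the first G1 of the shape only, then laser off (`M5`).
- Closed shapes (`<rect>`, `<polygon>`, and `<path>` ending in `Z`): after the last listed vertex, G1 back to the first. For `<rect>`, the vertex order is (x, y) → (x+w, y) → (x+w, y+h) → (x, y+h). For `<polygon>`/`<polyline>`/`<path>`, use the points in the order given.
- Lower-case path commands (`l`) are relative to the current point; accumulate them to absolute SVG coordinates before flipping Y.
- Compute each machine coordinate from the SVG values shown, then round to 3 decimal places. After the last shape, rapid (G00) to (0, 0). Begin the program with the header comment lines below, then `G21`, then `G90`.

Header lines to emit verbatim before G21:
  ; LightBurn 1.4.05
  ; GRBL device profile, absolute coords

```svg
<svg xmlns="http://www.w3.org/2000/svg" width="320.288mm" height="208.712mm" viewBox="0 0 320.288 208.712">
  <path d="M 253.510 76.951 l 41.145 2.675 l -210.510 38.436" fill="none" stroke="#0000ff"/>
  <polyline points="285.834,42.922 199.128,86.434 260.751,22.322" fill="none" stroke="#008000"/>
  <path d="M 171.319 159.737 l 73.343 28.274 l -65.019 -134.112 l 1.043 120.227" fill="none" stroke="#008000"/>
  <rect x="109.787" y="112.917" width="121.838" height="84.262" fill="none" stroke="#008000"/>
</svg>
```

viewBox `0 0 320.288 208.712` with mm width/height → 1 unit = 1 mm. Flip: y_m = 208.712 − y_svg.

**Shape 1** — `<path>` open polyline, stroke `#0000ff` → score (S486, F1852). Machine vertices: (253.510,131.761) → (294.655,129.086) → (84.145,90.650). Open path.

**Shape 2** — `<polyline>` open polyline, stroke `#008000` → engrave (S285, F3719). Machine vertices: (285.834,165.790) → (199.128,122.278) → (260.751,186.390). Open path.

**Shape 3** — `<path>` open polyline, stroke `#008000` → engrave (S285, F3719). Machine vertices: (171.319,48.975) → (244.662,20.701) → (179.643,154.813) → (180.686,34.586). Open path.

**Shape 4** — `<rect>` rectangle, stroke `#008000` → engrave (S285, F3719). Machine vertices: (109.787,95.795) → (231.625,95.795) → (231.625,11.533) → (109.787,11.533) → (109.787,95.795). Closed: final G1 returns to the first vertex.

; LightBurn 1.4.05
; GRBL device profile, absolute coords
G21
G90
G00 X253.510 Y131.761
M4 S486
G1 X294.655 Y129.086 F1852
G1 X84.145 Y90.650
M5
G00 X285.834 Y165.790
M4 S285
G1 X199.128 Y122.278 F3719
G1 X260.751 Y186.390
M5
G00 X171.319 Y48.975
M4 S285
G1 X244.662 Y20.701 F3719
G1 X179.643 Y154.813
G1 X180.686 Y34.586
M5
G00 X109.787 Y95.795
M4 S285
G1 X231.625 Y95.795 F3719
G1 X231.625 Y11.533
G1 X109.787 Y11.533
G1 X109.787 Y95.795
M5
G00 X0.000 Y0.000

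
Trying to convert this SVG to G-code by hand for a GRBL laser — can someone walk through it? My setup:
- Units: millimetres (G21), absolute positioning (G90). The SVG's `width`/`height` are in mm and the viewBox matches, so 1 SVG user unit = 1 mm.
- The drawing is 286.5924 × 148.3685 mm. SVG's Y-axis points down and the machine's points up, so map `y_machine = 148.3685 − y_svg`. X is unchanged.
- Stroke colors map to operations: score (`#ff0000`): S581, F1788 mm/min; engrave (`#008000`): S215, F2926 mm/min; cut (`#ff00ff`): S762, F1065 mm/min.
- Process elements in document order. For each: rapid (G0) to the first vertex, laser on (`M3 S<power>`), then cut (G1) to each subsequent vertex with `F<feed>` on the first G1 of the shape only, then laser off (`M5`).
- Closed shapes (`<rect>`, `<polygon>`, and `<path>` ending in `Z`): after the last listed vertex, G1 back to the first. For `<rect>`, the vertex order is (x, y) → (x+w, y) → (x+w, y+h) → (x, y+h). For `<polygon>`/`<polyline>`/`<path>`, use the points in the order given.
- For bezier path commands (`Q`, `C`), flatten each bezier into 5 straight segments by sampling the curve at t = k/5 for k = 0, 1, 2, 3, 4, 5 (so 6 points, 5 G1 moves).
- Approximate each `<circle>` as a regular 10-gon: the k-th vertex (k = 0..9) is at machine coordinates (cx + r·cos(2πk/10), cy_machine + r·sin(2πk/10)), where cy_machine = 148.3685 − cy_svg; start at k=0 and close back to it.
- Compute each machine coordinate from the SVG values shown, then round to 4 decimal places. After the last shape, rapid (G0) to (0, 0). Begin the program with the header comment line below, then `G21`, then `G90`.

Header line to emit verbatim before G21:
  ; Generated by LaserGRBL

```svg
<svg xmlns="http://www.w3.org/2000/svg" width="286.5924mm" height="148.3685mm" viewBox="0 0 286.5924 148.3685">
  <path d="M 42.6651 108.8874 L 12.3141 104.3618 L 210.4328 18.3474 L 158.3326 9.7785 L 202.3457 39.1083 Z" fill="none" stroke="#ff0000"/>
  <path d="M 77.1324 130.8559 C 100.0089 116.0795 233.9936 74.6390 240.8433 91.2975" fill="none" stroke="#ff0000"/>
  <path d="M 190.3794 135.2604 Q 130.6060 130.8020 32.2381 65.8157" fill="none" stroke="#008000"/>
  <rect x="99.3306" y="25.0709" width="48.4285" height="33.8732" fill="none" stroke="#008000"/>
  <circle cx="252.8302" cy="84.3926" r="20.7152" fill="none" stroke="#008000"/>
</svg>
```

viewBox `0 0 286.5924 148.3685` with mm width/height → 1 unit = 1 mm. Flip: y_m = 148.3685 − y_svg.

**Shape 1** — `<path>` closed polygon, stroke `#ff0000` → score (S581, F1788). Machine vertices: (42.6651,39.4811) → (12.3141,44.0067) → (210.4328,130.0211) → (158.3326,138.5900) → (202.3457,109.2602) → (42.6651,39.4811). Closed: final G1 returns to the first vertex.

**Shape 2** — `<path>` cubic bezier, stroke `#ff0000` → score (S581, F1788). Control points (SVG): P0=(77.1324,130.8559), P1=(100.0089,116.0795), P2=(233.9936,74.6390), P3=(240.8433,91.2975); sampled at t=k/5. Machine vertices: (77.1324,17.5126) → (102.2853,28.9000) → (142.6686,42.6182) → (186.8464,54.5985) → (223.3832,60.7723) → (240.8433,57.0710). Open path.

**Shape 3** — `<path>` quadratic bezier, stroke `#008000` → engrave (S215, F2926). Control points (SVG): P0=(190.3794,135.2604), P1=(130.6060,130.8020), P2=(32.2381,65.8157); sampled at t=k/5. Machine vertices: (190.3794,13.1081) → (164.9263,17.3126) → (136.3856,26.3593) → (104.7573,40.2482) → (70.0415,58.9794) → (32.2381,82.5528). Open path.

**Shape 4** — `<rect>` rectangle, stroke `#008000` → engrave (S215, F2926). Machine vertices: (99.3306,123.2976) → (147.7591,123.2976) → (147.7591,89.4244) → (99.3306,89.4244) → (99.3306,123.2976). Closed: final G1 returns to the first vertex.

**Shape 5** — `<circle>` circle, stroke `#008000` → engrave (S215, F2926). Machine vertices: (273.5454,63.9759) → (269.5891,76.1520) → (259.2315,83.6772) → (246.4289,83.6772) → (236.0713,76.1520) → (232.1150,63.9759) → (236.0713,51.7998) → (246.4289,44.2746) → (259.2315,44.2746) → (269.5891,51.7998) → (273.5454,63.9759). Closed: final G1 returns to the first vertex.

; Generated by LaserGRBL
G21
G90
G0 X42.6651 Y39.4811
M3 S581
G1 X12.3141 Y44.0067 F1788
G1 X210.4328 Y130.0211
G1 X158.3326 Y138.5900
G1 X202.3457 Y109.2602
G1 X42.6651 Y39.4811
M5
G0 X77.1324 Y17.5126
M3 S581
G1 X102.2853 Y28.9000 F1788
G1 X142.6686 Y42.6182
G1 X186.8464 Y54.5985
G1 X223.3832 Y60.7723
G1 X240.8433 Y57.0710
M5
G0 X190.3794 Y13.1081
M3 S215
G1 X164.9263 Y17.3126 F2926
G1 X136.3856 Y26.3593
G1 X104.7573 Y40.2482
G1 X70.0415 Y58.9794
G1 X32.2381 Y82.5528
M5
G0 X99.3306 Y123.2976
M3 S215
G1 X147.7591 Y123.2976 F2926
G1 X147.7591 Y89.4244
G1 X99.3306 Y89.4244
G1 X99.3306 Y123.2976
M5
G0 X273.5454 Y63.9759
M3 S215
G1 X269.5891 Y76.1520 F2926
G1 X259.2315 Y83.6772
G1 X246.4289 Y83.6772
G1 X236.0713 Y76.1520
G1 X232.1150 Y63.9759
G1 X236.0713 Y51.7998
G1 X246.4289 Y44.2746
G1 X259.2315 Y44.2746
G1 X269.5891 Y51.7998
G1 X273.5454 Y63.9759
M5
G0 X0.0000 Y0.0000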